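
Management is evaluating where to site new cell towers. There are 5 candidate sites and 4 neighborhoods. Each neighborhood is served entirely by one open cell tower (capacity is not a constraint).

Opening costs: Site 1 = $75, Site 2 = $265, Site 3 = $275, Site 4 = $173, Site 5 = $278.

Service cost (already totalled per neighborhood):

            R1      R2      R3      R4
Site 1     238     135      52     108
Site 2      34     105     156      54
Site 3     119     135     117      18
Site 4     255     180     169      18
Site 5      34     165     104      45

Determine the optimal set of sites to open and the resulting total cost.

For any fixed open set, each neighborhood goes to its cheapest open site; total = fixed + service.
{Site 1, Site 2}: R1→Site 2 34, R2→Site 2 105, R3→Site 1 52, R4→Site 2 54. Service 245; fixed 340; total 585.
{Site 1}: R1→Site 1 238, R2→Site 1 135, R3→Site 1 52, R4→Site 1 108. Service 533; fixed 75; total 608.
{Site 2}: R1→Site 2 34, R2→Site 2 105, R3→Site 2 156, R4→Site 2 54. Service 349; fixed 265; total 614.
{Site 1, Site 2, Site 3, Site 4, Site 5}: service 209 + fixed 1066 = 1275
No other subset beats 585.

Open Site 1 and Site 2; minimum total cost 585.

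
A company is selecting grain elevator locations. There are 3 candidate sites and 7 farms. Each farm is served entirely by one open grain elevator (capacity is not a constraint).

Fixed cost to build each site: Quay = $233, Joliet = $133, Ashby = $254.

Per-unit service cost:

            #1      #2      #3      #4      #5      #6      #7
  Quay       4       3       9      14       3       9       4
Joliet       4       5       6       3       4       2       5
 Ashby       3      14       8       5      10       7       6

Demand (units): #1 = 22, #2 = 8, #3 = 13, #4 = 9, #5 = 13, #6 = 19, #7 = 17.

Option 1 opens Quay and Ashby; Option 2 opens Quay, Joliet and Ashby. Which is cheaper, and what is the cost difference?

Option 1: {Quay, Ashby}: #1→Ashby 3·22=66, #2→Quay 3·8=24, #3→Ashby 8·13=104, #4→Ashby 5·9=45, #5→Quay 3·13=39, #6→Ashby 7·19=133, #7→Quay 4·17=68. Service 479; fixed 487; total 966.
Option 2: {Quay, Joliet, Ashby}: #1→Ashby 3·22=66, #2→Quay 3·8=24, #3→Joliet 6·13=78, #4→Joliet 3·9=27, #5→Quay 3·13=39, #6→Joliet 2·19=38, #7→Quay 4·17=68. Service 340; fixed 620; total 960.
Difference: |966 − 960| = 6.

Option 2 is cheaper by 6.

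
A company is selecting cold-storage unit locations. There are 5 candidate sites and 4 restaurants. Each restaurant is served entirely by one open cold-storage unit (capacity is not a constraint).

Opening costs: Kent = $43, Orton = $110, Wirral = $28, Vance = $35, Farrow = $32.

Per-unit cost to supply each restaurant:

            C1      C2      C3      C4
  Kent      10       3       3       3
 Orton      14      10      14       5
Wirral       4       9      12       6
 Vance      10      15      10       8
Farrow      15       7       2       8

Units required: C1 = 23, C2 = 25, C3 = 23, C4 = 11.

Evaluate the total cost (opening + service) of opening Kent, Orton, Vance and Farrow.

Total cost: 604

Each restaurant is assigned to its cheapest site among the open ones.
{Kent, Orton, Vance, Farrow}: C1→Kent 10·23=230, C2→Kent 3·25=75, C3→Farrow 2·23=46, C4→Kent 3·11=33. Service 384; fixed 220; total 604.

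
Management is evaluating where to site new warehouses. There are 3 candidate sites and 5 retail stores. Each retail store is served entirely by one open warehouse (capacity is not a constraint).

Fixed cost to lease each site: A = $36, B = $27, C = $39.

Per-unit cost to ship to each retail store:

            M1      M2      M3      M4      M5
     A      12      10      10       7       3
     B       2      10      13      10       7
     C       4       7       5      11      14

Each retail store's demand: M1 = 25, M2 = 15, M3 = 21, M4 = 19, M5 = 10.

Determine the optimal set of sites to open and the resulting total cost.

Open A, B and C; minimum total cost 525.

For any fixed open set, each retail store goes to its cheapest open site; total = fixed + service.
{A, B, C}: M1→B 2·25=50, M2→C 7·15=105, M3→C 5·21=105, M4→A 7·19=133, M5→A 3·10=30. Service 423; fixed 102; total 525.
{A, C}: M1→C 4·25=100, M2→C 7·15=105, M3→C 5·21=105, M4→A 7·19=133, M5→A 3·10=30. Service 473; fixed 75; total 548.
{B, C}: service 520 + fixed 66 = 586
{B}: service 733 + fixed 27 = 760
No other subset beats 525.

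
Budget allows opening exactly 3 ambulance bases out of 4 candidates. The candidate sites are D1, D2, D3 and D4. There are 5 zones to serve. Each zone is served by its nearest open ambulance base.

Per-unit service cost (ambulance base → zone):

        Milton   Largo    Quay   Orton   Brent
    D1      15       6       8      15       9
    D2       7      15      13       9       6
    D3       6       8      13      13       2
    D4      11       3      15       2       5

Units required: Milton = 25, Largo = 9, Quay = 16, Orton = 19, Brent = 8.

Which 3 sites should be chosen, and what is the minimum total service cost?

With exactly 3 open, each zone uses its cheapest among the chosen.
{D1, D3, D4}: Milton→D3 6·25=150, Largo→D4 3·9=27, Quay→D1 8·16=128, Orton→D4 2·19=38, Brent→D3 2·8=16. Service cost 359.
{D1, D2, D4}: service cost 408
{D2, D3, D4}: service cost 439
Among all 4 size-3 choices, {D1, D3, D4} is lowest.

Choose D1, D3 and D4; total service cost 359.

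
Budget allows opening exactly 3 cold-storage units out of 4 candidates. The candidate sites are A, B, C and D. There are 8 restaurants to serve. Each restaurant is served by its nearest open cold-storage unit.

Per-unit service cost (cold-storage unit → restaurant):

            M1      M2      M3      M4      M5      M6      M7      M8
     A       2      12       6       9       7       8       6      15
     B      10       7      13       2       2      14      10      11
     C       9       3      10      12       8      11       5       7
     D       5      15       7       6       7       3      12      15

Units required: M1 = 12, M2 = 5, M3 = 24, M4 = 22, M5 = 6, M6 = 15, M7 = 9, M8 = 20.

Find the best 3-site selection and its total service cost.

Choose B, C and D; total service cost 529.

With exactly 3 open, each restaurant uses its cheapest among the chosen.
{B, C, D}: M1→D 5·12=60, M2→C 3·5=15, M3→D 7·24=168, M4→B 2·22=44, M5→B 2·6=12, M6→D 3·15=45, M7→C 5·9=45, M8→C 7·20=140. Service cost 529.
{A, B, C}: service cost 544
{A, B, D}: service cost 578
Among all 4 size-3 choices, {B, C, D} is lowest.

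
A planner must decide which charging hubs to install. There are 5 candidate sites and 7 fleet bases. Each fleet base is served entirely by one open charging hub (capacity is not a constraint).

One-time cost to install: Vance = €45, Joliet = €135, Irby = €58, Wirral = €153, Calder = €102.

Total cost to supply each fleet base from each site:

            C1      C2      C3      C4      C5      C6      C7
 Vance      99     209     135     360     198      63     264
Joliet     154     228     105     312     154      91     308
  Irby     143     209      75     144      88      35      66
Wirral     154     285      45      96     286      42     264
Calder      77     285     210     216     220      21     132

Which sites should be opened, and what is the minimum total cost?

For any fixed open set, each fleet base goes to its cheapest open site; total = fixed + service.
{Irby}: C1→Irby 143, C2→Irby 209, C3→Irby 75, C4→Irby 144, C5→Irby 88, C6→Irby 35, C7→Irby 66. Service 760; fixed 58; total 818.
{Vance, Irby}: service 716 + fixed 103 = 819
{Irby, Calder}: service 680 + fixed 160 = 840
{Vance, Joliet, Irby, Wirral, Calder}: service 602 + fixed 493 = 1095
No other subset beats 818.

Open Irby only; minimum total cost 818.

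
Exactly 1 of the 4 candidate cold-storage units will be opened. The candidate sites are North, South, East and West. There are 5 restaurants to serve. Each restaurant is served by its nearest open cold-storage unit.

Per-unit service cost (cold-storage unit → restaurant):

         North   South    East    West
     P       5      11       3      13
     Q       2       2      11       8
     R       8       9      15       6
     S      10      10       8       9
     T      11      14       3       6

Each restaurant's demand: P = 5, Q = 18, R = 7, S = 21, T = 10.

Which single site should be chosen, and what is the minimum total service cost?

Choose North only; total service cost 437.

With exactly 1 open, each restaurant uses its cheapest among the chosen.
{North}: P→North 5·5=25, Q→North 2·18=36, R→North 8·7=56, S→North 10·21=210, T→North 11·10=110. Service cost 437.
{West}: service cost 500
{South}: service cost 504
Among all 4 size-1 choices, {North} is lowest.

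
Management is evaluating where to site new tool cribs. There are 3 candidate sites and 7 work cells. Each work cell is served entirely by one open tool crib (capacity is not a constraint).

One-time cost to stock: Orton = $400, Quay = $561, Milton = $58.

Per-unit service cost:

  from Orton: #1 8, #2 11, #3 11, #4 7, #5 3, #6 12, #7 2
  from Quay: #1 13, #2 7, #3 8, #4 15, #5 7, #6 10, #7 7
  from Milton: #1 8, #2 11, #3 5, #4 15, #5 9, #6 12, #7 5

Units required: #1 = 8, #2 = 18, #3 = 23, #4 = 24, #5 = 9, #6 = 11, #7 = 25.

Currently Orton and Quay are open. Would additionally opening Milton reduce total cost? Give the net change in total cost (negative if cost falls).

Yes — net change −11 (cost falls by 11).

Current service cost with {Orton, Quay}: 729.
Adding Milton: each work cell re-picks its cheapest; new service cost 660, saving 69.
Extra fixed cost: 58. Net change = 58 − 69 = -11.
(Totals: 1690 → 1679.)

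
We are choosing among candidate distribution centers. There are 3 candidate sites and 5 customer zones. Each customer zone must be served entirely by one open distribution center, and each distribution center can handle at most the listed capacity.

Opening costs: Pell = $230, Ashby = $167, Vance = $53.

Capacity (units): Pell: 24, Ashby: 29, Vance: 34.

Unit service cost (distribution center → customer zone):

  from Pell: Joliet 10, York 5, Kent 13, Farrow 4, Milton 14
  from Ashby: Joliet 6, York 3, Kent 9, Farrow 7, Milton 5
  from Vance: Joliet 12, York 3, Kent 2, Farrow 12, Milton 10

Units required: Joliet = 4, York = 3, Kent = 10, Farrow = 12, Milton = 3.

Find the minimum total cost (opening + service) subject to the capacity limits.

Minimum total cost: 304

Open {Vance}: Joliet→Vance 12·4=48, York→Vance 3·3=9, Kent→Vance 2·10=20, Farrow→Vance 12·12=144, Milton→Vance 10·3=30.
Loads: Vance carries 32/34. Service 251; fixed 53; total 304.
Next best feasible plan costs 372.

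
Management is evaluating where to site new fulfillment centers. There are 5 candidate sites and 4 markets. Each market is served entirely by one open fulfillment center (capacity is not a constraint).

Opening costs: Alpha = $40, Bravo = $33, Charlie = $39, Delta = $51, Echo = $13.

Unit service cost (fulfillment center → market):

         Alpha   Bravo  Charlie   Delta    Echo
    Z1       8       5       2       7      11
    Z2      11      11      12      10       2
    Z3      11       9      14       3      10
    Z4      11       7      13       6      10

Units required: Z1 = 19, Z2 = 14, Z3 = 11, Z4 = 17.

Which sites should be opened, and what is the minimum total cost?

Open Charlie, Delta and Echo; minimum total cost 304.

For any fixed open set, each market goes to its cheapest open site; total = fixed + service.
{Charlie, Delta, Echo}: Z1→Charlie 2·19=38, Z2→Echo 2·14=28, Z3→Delta 3·11=33, Z4→Delta 6·17=102. Service 201; fixed 103; total 304.
{Bravo, Charlie, Delta, Echo}: Z1→Charlie 2·19=38, Z2→Echo 2·14=28, Z3→Delta 3·11=33, Z4→Delta 6·17=102. Service 201; fixed 136; total 337.
{Alpha, Charlie, Delta, Echo}: service 201 + fixed 143 = 344
{Alpha, Bravo, Charlie, Delta, Echo}: service 201 + fixed 176 = 377
No other subset beats 304.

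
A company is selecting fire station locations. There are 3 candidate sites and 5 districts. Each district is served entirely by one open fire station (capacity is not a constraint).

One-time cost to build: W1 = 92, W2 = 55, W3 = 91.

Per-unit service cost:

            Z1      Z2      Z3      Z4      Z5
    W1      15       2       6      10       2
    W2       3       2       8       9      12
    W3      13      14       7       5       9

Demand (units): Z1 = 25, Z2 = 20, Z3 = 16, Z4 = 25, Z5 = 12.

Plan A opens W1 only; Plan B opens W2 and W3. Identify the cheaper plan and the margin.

Plan B is cheaper by 271.

Plan A: {W1}: Z1→W1 15·25=375, Z2→W1 2·20=40, Z3→W1 6·16=96, Z4→W1 10·25=250, Z5→W1 2·12=24. Service 785; fixed 92; total 877.
Plan B: {W2, W3}: Z1→W2 3·25=75, Z2→W2 2·20=40, Z3→W3 7·16=112, Z4→W3 5·25=125, Z5→W3 9·12=108. Service 460; fixed 146; total 606.
Difference: |877 − 606| = 271.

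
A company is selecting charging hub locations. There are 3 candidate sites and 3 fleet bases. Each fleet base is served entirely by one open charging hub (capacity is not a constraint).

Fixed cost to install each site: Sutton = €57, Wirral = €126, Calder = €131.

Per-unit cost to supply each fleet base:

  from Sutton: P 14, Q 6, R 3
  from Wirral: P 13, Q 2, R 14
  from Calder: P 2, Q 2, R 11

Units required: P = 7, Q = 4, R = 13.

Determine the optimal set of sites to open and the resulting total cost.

For any fixed open set, each fleet base goes to its cheapest open site; total = fixed + service.
{Sutton}: P→Sutton 14·7=98, Q→Sutton 6·4=24, R→Sutton 3·13=39. Service 161; fixed 57; total 218.
{Sutton, Calder}: P→Calder 2·7=14, Q→Calder 2·4=8, R→Sutton 3·13=39. Service 61; fixed 188; total 249.
{Calder}: service 165 + fixed 131 = 296
{Sutton, Wirral, Calder}: P→Calder 2·7=14, Q→Wirral 2·4=8, R→Sutton 3·13=39. Service 61; fixed 314; total 375.
No other subset beats 218.

Open Sutton only; minimum total cost 218.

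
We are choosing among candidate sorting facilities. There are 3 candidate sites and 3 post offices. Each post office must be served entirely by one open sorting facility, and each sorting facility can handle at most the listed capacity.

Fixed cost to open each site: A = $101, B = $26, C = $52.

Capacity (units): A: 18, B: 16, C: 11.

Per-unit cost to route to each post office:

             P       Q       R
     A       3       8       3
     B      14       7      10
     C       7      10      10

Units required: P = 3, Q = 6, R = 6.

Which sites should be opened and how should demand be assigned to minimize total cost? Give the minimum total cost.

Open {B}: P→B 14·3=42, Q→B 7·6=42, R→B 10·6=60.
Loads: B carries 15/16. Service 144; fixed 26; total 170.
Next best feasible plan costs 176.

Minimum total cost: 170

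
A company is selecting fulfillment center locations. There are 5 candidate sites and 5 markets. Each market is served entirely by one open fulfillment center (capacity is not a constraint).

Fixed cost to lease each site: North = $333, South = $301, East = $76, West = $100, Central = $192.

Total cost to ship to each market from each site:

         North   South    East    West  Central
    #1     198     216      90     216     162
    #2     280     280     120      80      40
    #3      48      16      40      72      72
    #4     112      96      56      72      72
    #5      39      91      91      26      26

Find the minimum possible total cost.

For any fixed open set, each market goes to its cheapest open site; total = fixed + service.
{East, West}: #1→East 90, #2→West 80, #3→East 40, #4→East 56, #5→West 26. Service 292; fixed 176; total 468.
{East}: service 397 + fixed 76 = 473
{East, Central}: service 252 + fixed 268 = 520
{North, South, East, West, Central}: service 228 + fixed 1002 = 1230
No other subset beats 468.

Minimum total cost: 468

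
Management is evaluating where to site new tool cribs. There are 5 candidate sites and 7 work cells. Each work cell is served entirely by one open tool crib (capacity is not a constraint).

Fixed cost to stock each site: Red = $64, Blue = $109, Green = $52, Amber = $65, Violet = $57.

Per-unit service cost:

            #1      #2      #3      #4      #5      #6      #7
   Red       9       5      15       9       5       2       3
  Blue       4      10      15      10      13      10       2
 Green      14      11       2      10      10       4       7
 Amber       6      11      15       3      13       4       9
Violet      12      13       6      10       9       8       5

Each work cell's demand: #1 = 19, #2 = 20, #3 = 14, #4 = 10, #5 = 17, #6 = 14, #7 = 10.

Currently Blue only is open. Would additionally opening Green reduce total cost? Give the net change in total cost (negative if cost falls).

Yes — net change −265 (cost falls by 265).

Current service cost with {Blue}: 967.
Adding Green: each work cell re-picks its cheapest; new service cost 650, saving 317.
Extra fixed cost: 52. Net change = 52 − 317 = -265.
(Totals: 1076 → 811.)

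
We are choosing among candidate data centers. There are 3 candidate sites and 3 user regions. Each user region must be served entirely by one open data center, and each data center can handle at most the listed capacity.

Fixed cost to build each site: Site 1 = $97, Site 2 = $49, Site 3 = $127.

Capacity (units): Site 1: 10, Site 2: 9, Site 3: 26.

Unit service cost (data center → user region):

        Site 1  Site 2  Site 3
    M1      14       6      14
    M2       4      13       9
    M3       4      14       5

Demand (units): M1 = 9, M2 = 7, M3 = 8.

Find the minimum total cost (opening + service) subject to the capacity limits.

Open {Site 2, Site 3}: M1→Site 2 6·9=54, M2→Site 3 9·7=63, M3→Site 3 5·8=40.
Loads: Site 2 carries 9/9, Site 3 carries 15/26. Service 157; fixed 176; total 333.
Next best feasible plan costs 356.

Minimum total cost: 333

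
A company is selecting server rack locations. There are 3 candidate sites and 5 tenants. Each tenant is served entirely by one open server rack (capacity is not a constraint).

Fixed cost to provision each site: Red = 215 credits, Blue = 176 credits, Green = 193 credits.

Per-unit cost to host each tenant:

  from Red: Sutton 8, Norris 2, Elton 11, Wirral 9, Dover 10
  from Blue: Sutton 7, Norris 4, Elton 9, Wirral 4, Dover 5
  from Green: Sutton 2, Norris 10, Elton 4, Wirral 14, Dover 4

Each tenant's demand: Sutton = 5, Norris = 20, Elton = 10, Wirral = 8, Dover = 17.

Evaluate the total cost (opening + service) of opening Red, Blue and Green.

Total cost: 774

Each tenant is assigned to its cheapest site among the open ones.
{Red, Blue, Green}: Sutton→Green 2·5=10, Norris→Red 2·20=40, Elton→Green 4·10=40, Wirral→Blue 4·8=32, Dover→Green 4·17=68. Service 190; fixed 584; total 774.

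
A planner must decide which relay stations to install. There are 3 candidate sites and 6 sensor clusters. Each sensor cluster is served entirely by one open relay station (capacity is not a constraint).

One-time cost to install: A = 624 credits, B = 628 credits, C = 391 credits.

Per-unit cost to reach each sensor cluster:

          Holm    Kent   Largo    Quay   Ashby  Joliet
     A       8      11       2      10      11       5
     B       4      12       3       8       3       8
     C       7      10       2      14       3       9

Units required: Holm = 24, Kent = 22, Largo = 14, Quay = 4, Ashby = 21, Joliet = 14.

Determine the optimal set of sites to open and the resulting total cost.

For any fixed open set, each sensor cluster goes to its cheapest open site; total = fixed + service.
{C}: Holm→C 7·24=168, Kent→C 10·22=220, Largo→C 2·14=28, Quay→C 14·4=56, Ashby→C 3·21=63, Joliet→C 9·14=126. Service 661; fixed 391; total 1052.
{B}: service 609 + fixed 628 = 1237
{A}: service 803 + fixed 624 = 1427
{A, B, C}: service 509 + fixed 1643 = 2152
No other subset beats 1052.

Open C only; minimum total cost 1052.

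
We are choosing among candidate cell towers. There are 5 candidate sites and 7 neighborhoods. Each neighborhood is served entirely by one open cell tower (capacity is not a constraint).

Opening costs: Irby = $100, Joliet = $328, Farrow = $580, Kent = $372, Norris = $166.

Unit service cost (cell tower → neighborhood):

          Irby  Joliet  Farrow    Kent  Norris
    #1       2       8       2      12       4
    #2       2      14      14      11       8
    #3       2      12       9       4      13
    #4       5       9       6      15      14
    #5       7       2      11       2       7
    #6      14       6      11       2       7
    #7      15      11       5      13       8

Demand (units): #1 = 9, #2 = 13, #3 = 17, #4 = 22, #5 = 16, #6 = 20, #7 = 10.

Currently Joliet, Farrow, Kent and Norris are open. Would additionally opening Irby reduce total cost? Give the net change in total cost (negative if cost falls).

Yes — net change −34 (cost falls by 34).

Current service cost with {Joliet, Farrow, Kent, Norris}: 444.
Adding Irby: each neighborhood re-picks its cheapest; new service cost 310, saving 134.
Extra fixed cost: 100. Net change = 100 − 134 = -34.
(Totals: 1890 → 1856.)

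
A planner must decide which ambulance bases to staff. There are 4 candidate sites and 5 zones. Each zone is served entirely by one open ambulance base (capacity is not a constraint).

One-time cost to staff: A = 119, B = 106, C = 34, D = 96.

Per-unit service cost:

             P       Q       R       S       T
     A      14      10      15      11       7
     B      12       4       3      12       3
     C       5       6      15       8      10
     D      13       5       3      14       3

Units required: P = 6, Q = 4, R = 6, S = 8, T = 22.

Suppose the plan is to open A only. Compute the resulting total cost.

Each zone is assigned to its cheapest site among the open ones.
{A}: P→A 14·6=84, Q→A 10·4=40, R→A 15·6=90, S→A 11·8=88, T→A 7·22=154. Service 456; fixed 119; total 575.

Total cost: 575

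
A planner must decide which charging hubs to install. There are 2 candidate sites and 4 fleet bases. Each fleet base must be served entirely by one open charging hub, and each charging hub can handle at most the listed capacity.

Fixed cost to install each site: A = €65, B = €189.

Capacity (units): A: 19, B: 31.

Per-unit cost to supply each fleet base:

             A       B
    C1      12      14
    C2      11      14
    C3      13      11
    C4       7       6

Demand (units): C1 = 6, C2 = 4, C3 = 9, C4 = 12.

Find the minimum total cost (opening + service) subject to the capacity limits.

Open {B}: C1→B 14·6=84, C2→B 14·4=56, C3→B 11·9=99, C4→B 6·12=72.
Loads: B carries 31/31. Service 311; fixed 189; total 500.
Next best feasible plan costs 541.

Minimum total cost: 500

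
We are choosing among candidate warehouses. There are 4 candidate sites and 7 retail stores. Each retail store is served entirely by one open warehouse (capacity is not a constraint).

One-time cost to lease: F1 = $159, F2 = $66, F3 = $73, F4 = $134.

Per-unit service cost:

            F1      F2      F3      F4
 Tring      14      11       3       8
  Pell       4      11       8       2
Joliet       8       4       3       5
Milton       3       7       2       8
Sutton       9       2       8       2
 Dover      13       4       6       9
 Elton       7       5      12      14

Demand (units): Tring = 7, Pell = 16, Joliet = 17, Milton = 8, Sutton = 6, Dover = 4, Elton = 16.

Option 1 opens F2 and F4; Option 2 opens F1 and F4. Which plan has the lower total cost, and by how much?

Option 1: {F2, F4}: Tring→F4 8·7=56, Pell→F4 2·16=32, Joliet→F2 4·17=68, Milton→F2 7·8=56, Sutton→F2 2·6=12, Dover→F2 4·4=16, Elton→F2 5·16=80. Service 320; fixed 200; total 520.
Option 2: {F1, F4}: Tring→F4 8·7=56, Pell→F4 2·16=32, Joliet→F4 5·17=85, Milton→F1 3·8=24, Sutton→F4 2·6=12, Dover→F4 9·4=36, Elton→F1 7·16=112. Service 357; fixed 293; total 650.
Difference: |520 − 650| = 130.

Option 1 is cheaper by 130.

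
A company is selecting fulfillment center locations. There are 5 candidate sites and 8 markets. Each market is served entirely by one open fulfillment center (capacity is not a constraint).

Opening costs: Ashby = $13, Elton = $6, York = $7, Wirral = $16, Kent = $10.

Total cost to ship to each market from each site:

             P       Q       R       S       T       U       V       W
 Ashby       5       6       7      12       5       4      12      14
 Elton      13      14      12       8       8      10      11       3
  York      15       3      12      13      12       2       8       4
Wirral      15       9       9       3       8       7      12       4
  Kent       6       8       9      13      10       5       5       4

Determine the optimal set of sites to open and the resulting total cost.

Open Ashby and York; minimum total cost 66.

For any fixed open set, each market goes to its cheapest open site; total = fixed + service.
{Ashby, York}: P→Ashby 5, Q→York 3, R→Ashby 7, S→Ashby 12, T→Ashby 5, U→York 2, V→York 8, W→York 4. Service 46; fixed 20; total 66.
{Ashby, Elton, York}: P→Ashby 5, Q→York 3, R→Ashby 7, S→Elton 8, T→Ashby 5, U→York 2, V→York 8, W→Elton 3. Service 41; fixed 26; total 67.
{Elton, York, Kent}: P→Kent 6, Q→York 3, R→Kent 9, S→Elton 8, T→Elton 8, U→York 2, V→Kent 5, W→Elton 3. Service 44; fixed 23; total 67.
{Ashby, Elton, York, Wirral, Kent}: service 33 + fixed 52 = 85
No other subset beats 66.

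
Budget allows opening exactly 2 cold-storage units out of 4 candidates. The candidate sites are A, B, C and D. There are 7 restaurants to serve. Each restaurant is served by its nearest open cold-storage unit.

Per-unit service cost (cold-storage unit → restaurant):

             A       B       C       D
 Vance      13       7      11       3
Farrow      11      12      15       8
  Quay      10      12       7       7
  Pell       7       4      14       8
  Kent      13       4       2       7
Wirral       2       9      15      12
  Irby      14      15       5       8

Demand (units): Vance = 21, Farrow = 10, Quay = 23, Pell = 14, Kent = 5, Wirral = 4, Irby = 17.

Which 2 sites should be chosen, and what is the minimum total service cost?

Choose B and D; total service cost 552.

With exactly 2 open, each restaurant uses its cheapest among the chosen.
{B, D}: Vance→D 3·21=63, Farrow→D 8·10=80, Quay→D 7·23=161, Pell→B 4·14=56, Kent→B 4·5=20, Wirral→B 9·4=36, Irby→D 8·17=136. Service cost 552.
{C, D}: service cost 559
{A, D}: service cost 581
Among all 6 size-2 choices, {B, D} is lowest.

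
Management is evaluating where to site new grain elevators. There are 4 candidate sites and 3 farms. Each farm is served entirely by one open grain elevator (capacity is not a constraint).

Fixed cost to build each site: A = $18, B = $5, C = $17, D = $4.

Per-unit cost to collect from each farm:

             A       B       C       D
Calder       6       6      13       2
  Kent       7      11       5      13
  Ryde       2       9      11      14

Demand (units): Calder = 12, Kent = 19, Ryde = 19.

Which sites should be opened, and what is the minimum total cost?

Open A, C and D; minimum total cost 196.

For any fixed open set, each farm goes to its cheapest open site; total = fixed + service.
{A, C, D}: Calder→D 2·12=24, Kent→C 5·19=95, Ryde→A 2·19=38. Service 157; fixed 39; total 196.
{A, B, C, D}: Calder→D 2·12=24, Kent→C 5·19=95, Ryde→A 2·19=38. Service 157; fixed 44; total 201.
{A, D}: service 195 + fixed 22 = 217
{D}: service 537 + fixed 4 = 541
No other subset beats 196.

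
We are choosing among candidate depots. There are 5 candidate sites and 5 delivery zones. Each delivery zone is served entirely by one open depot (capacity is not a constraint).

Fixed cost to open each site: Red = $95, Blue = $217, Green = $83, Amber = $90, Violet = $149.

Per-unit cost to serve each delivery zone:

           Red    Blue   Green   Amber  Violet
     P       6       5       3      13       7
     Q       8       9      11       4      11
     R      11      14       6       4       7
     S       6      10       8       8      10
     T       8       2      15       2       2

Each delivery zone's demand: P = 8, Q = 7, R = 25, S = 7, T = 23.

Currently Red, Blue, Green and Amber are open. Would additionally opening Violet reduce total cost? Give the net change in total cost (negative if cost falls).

No — net change +149 (cost rises by 149).

Current service cost with {Red, Blue, Green, Amber}: 240.
Adding Violet: each delivery zone re-picks its cheapest; new service cost 240, saving 0.
Extra fixed cost: 149. Net change = 149 − 0 = 149.
(Totals: 725 → 874.)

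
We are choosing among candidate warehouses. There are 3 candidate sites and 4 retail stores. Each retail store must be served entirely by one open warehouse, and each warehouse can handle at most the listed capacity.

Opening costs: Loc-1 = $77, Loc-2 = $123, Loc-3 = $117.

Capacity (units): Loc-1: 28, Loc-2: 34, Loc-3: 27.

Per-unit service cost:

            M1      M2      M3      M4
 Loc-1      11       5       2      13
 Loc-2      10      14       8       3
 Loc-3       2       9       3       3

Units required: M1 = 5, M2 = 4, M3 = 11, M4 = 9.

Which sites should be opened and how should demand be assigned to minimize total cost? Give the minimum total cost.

Open {Loc-1, Loc-3}: M1→Loc-3 2·5=10, M2→Loc-1 5·4=20, M3→Loc-1 2·11=22, M4→Loc-3 3·9=27.
Loads: Loc-1 carries 15/28, Loc-3 carries 14/27. Service 79; fixed 194; total 273.
Next best feasible plan costs 284.

Minimum total cost: 273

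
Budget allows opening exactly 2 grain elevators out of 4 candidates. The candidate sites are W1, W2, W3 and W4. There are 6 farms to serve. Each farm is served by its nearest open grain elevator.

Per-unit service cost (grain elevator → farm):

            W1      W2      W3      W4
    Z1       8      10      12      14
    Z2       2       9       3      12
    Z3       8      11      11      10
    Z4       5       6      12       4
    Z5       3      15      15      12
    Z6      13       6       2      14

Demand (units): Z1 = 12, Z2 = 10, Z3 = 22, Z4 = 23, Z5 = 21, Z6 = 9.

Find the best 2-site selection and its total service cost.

With exactly 2 open, each farm uses its cheapest among the chosen.
{W1, W3}: Z1→W1 8·12=96, Z2→W1 2·10=20, Z3→W1 8·22=176, Z4→W1 5·23=115, Z5→W1 3·21=63, Z6→W3 2·9=18. Service cost 488.
{W1, W2}: service cost 524
{W1, W4}: service cost 564
Among all 6 size-2 choices, {W1, W3} is lowest.

Choose W1 and W3; total service cost 488.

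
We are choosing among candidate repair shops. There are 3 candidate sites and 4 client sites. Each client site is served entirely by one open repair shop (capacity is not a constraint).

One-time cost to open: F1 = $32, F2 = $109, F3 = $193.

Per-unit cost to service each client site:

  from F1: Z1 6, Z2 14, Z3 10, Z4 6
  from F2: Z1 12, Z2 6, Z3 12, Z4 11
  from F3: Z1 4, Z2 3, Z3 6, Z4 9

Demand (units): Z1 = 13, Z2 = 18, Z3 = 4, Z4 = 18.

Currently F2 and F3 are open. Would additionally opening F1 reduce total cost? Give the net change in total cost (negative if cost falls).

Current service cost with {F2, F3}: 292.
Adding F1: each client site re-picks its cheapest; new service cost 238, saving 54.
Extra fixed cost: 32. Net change = 32 − 54 = -22.
(Totals: 594 → 572.)

Yes — net change −22 (cost falls by 22).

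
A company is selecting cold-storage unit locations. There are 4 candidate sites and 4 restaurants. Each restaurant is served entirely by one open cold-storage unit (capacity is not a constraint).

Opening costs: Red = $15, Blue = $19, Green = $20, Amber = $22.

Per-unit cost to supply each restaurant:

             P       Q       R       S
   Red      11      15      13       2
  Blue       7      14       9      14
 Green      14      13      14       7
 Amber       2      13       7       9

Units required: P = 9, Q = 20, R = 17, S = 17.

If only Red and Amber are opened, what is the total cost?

Total cost: 468

Each restaurant is assigned to its cheapest site among the open ones.
{Red, Amber}: P→Amber 2·9=18, Q→Amber 13·20=260, R→Amber 7·17=119, S→Red 2·17=34. Service 431; fixed 37; total 468.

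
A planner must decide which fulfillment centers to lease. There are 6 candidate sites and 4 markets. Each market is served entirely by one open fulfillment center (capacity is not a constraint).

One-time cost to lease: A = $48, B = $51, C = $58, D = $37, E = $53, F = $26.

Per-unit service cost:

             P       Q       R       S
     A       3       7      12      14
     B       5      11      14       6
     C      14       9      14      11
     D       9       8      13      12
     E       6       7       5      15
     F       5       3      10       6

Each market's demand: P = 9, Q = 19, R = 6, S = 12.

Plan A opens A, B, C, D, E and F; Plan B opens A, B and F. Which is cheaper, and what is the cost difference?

Plan A: {A, B, C, D, E, F}: P→A 3·9=27, Q→F 3·19=57, R→E 5·6=30, S→B 6·12=72. Service 186; fixed 273; total 459.
Plan B: {A, B, F}: P→A 3·9=27, Q→F 3·19=57, R→F 10·6=60, S→B 6·12=72. Service 216; fixed 125; total 341.
Difference: |459 − 341| = 118.

Plan B is cheaper by 118.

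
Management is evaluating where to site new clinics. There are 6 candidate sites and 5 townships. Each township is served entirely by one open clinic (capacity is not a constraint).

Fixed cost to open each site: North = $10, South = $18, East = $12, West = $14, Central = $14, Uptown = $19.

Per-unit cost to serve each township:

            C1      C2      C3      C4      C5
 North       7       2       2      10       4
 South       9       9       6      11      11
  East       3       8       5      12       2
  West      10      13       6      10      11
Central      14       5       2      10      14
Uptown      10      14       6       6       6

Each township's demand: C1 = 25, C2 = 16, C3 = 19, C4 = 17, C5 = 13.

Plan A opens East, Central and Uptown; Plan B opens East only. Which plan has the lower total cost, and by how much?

Plan A is cheaper by 174.

Plan A: {East, Central, Uptown}: C1→East 3·25=75, C2→Central 5·16=80, C3→Central 2·19=38, C4→Uptown 6·17=102, C5→East 2·13=26. Service 321; fixed 45; total 366.
Plan B: {East}: C1→East 3·25=75, C2→East 8·16=128, C3→East 5·19=95, C4→East 12·17=204, C5→East 2·13=26. Service 528; fixed 12; total 540.
Difference: |366 − 540| = 174.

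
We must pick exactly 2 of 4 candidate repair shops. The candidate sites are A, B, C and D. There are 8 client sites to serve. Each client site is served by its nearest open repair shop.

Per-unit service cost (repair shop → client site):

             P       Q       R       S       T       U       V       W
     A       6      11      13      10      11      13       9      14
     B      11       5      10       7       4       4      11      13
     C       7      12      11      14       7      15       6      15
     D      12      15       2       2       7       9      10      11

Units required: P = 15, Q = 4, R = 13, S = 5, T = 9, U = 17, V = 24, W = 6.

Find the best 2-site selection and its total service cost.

With exactly 2 open, each client site uses its cheapest among the chosen.
{C, D}: P→C 7·15=105, Q→C 12·4=48, R→D 2·13=26, S→D 2·5=10, T→C 7·9=63, U→D 9·17=153, V→C 6·24=144, W→D 11·6=66. Service cost 615.
{B, C}: service cost 616
{B, D}: service cost 631
Among all 6 size-2 choices, {C, D} is lowest.

Choose C and D; total service cost 615.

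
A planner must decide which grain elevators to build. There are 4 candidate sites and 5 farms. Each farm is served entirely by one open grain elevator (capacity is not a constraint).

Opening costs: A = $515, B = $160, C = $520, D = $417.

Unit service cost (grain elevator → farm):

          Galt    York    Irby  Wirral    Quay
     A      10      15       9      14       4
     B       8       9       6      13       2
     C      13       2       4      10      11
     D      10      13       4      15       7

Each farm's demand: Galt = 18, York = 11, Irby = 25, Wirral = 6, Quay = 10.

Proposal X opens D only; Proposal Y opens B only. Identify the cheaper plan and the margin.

Proposal Y is cheaper by 349.

Proposal X: {D}: Galt→D 10·18=180, York→D 13·11=143, Irby→D 4·25=100, Wirral→D 15·6=90, Quay→D 7·10=70. Service 583; fixed 417; total 1000.
Proposal Y: {B}: Galt→B 8·18=144, York→B 9·11=99, Irby→B 6·25=150, Wirral→B 13·6=78, Quay→B 2·10=20. Service 491; fixed 160; total 651.
Difference: |1000 − 651| = 349.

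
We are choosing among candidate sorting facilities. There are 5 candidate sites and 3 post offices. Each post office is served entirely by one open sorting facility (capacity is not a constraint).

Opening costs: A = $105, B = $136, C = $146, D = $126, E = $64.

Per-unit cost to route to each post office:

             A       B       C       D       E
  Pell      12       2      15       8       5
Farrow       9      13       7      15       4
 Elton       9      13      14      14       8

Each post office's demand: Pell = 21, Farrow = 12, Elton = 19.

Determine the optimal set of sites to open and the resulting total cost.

Open E only; minimum total cost 369.

For any fixed open set, each post office goes to its cheapest open site; total = fixed + service.
{E}: Pell→E 5·21=105, Farrow→E 4·12=48, Elton→E 8·19=152. Service 305; fixed 64; total 369.
{B, E}: service 242 + fixed 200 = 442
{A, E}: service 305 + fixed 169 = 474
{A, B, C, D, E}: service 242 + fixed 577 = 819
No other subset beats 369.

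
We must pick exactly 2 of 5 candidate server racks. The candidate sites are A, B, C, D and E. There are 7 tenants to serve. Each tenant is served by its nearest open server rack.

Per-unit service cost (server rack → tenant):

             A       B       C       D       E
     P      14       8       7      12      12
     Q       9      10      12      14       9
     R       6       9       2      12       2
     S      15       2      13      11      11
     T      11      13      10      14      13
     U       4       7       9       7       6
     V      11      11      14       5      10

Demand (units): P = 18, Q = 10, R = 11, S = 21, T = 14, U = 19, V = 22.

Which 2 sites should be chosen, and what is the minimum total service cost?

With exactly 2 open, each tenant uses its cheapest among the chosen.
{B, C}: P→C 7·18=126, Q→B 10·10=100, R→C 2·11=22, S→B 2·21=42, T→C 10·14=140, U→B 7·19=133, V→B 11·22=242. Service cost 805.
{B, D}: service cost 810
{A, B}: service cost 814
Among all 10 size-2 choices, {B, C} is lowest.

Choose B and C; total service cost 805.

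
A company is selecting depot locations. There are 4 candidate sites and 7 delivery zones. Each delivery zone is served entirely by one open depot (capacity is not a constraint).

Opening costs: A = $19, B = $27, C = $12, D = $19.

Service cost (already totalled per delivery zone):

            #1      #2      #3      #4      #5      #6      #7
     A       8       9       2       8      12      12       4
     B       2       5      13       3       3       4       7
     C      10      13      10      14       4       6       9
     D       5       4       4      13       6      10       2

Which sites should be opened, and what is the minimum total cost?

For any fixed open set, each delivery zone goes to its cheapest open site; total = fixed + service.
{D}: #1→D 5, #2→D 4, #3→D 4, #4→D 13, #5→D 6, #6→D 10, #7→D 2. Service 44; fixed 19; total 63.
{B}: service 37 + fixed 27 = 64
{B, D}: service 22 + fixed 46 = 68
{A, B, C, D}: #1→B 2, #2→D 4, #3→A 2, #4→B 3, #5→B 3, #6→B 4, #7→D 2. Service 20; fixed 77; total 97.
(All 15 nonempty subsets were checked; D only is lowest.)

Open D only; minimum total cost 63.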